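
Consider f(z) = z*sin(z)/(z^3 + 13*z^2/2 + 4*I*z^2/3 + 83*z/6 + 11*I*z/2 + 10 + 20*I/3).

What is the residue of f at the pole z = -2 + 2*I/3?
(-1152/1853 + 84*I/1853)*sin(2 - 2*I/3)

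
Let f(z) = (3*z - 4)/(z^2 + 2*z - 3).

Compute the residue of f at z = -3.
13/4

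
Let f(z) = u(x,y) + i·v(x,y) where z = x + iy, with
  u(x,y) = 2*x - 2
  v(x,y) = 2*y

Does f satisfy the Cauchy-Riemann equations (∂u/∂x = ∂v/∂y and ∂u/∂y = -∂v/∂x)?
∂u/∂x = 2
∂v/∂y = 2
∂u/∂y = 0
∂v/∂x = 0
∂u/∂x = ∂v/∂y and ∂u/∂y = -∂v/∂x hold identically; f is analytic.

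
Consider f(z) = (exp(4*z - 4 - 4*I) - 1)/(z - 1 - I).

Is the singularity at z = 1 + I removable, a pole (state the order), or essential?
removable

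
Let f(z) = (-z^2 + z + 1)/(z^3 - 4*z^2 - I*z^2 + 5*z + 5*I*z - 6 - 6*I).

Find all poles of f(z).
{2*I, 1 - I, 3}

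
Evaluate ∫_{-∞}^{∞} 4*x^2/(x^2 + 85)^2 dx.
2*sqrt(85)*pi/85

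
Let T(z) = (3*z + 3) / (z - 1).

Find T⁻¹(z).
Set w = T(z) = (3*z + 3) / (z - 1) and solve for z:
  w*(z - 1) = 3*z + 3
  -w + z*(w - 3) - 3 = 0
  z*(w - 3) = w + 3
  z = (-w - 3)/(3 - w)
Renaming the variable, T⁻¹(z) = (-z - 3)/(-z + 3) = (z + 3)/(z - 3).
(Check: ad - bc = -6 ≠ 0, so T is invertible.)

Final answer: (z + 3)/(z - 3)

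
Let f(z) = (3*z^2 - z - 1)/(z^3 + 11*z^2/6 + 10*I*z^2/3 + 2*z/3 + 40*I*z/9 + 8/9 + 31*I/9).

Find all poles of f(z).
The singularities of f are the zeros of the denominator. Factoring,
  z^3 + 11*z^2/6 + 10*I*z^2/3 + 2*z/3 + 40*I*z/9 + 8/9 + 31*I/9 = (z + 1/3 + 3*I)*(z + 1 + I)*(z + 1/2 - 2*I/3)
so the candidates are z = -1/3 - 3*I, z = -1 - I, z = -1/2 + 2*I/3.

Check the numerator P(z) = 3*z^2 - z - 1 at each one:
  P(-1/3 - 3*I) = -82/3 + 9*I ≠ 0, so z = -1/3 - 3*I is a (simple) pole.
  P(-1 - I) = 7*I ≠ 0, so z = -1 - I is a (simple) pole.
  P(-1/2 + 2*I/3) = -13/12 - 8*I/3 ≠ 0, so z = -1/2 + 2*I/3 is a (simple) pole.

Poles of f: {-1 - I, -1/2 + 2*I/3, -1/3 - 3*I}

Final answer: {-1 - I, -1/2 + 2*I/3, -1/3 - 3*I}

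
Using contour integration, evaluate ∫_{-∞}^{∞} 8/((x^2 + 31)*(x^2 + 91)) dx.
Let f(z) = 8/((z^2 + 31)*(z^2 + 91)). The denominator has no real zeros and deg Q - deg P = 4 ≥ 2, so the integral of f over the upper semicircle |z| = R tends to 0 as R → ∞. Closing the contour in the upper half-plane,
  ∫_{-∞}^{∞} f(x) dx = 2πi · Σ Res(f, z_k)  over the poles with Im z_k > 0.

Zeros of the denominator: z^2 + 91 = 0 gives z = ±sqrt(91)*I; z^2 + 31 = 0 gives z = ±sqrt(31)*I.
Upper half-plane: z = sqrt(31)*I, z = sqrt(91)*I (simple).

Each pole is a simple zero of Q(z) = z^4 + 122*z^2 + 2821, so Res(f, z₀) = P(z₀)/Q'(z₀) with P(z) = 8, Q'(z) = 4*z^3 + 244*z:
  Res(f, sqrt(31)*I) = (8)/(120*sqrt(31)*I) = -sqrt(31)*I/465
  Res(f, sqrt(91)*I) = (8)/(-120*sqrt(91)*I) = sqrt(91)*I/1365

Sum of residues: I*(-sqrt(31)/465 + sqrt(91)/1365)
∫_{-∞}^{∞} f(x) dx = 2πi · (I*(-sqrt(31)/465 + sqrt(91)/1365)) = 2*pi*(-31*sqrt(91) + 91*sqrt(31))/42315

Final answer: 2*pi*(-31*sqrt(91) + 91*sqrt(31))/42315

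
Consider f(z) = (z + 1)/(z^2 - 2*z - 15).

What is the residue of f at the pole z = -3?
Write f(z) = P(z)/Q(z) with P(z) = z + 1 and Q(z) = z^2 - 2*z - 15.
The denominator factors as Q(z) = (z - 5)*(z + 3), so z = -3 is a simple zero of Q and P is analytic there; z = -3 is therefore a simple pole and
  Res(f, z₀) = P(z₀)/Q'(z₀).

Q'(z) = 2*z - 2, so Q'(-3) = -8.
P(-3) = -2.

Res(f, -3) = (-2)/(-8) = 1/4

Final answer: 1/4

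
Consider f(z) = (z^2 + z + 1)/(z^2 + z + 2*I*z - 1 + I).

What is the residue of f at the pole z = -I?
-I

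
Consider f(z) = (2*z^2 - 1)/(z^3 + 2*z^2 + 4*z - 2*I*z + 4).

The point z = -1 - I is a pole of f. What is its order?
2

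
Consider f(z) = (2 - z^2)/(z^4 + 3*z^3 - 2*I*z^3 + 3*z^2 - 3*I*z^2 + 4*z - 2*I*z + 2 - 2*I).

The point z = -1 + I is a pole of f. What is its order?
Factor the denominator:
  z^4 + 3*z^3 - 2*I*z^3 + 3*z^2 - 3*I*z^2 + 4*z - 2*I*z + 2 - 2*I = (z + 1 - I)^3*(z + I)

The numerator P(z) = 2 - z^2 has P(-1 + I) = 2 + 2*I ≠ 0, so no factor of (z + 1 - I) cancels.
Near z = -1 + I we can therefore write f(z) = g(z)/(z + 1 - I)^3 with g analytic at -1 + I and g(-1 + I) ≠ 0 (g is the numerator divided by the remaining denominator factors).

Hence z = -1 + I is a pole of order 3.

Final answer: 3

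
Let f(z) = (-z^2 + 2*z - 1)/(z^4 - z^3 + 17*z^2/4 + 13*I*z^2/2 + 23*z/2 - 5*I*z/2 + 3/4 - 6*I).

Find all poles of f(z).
The singularities of f are the zeros of the denominator. Factoring,
  z^4 - z^3 + 17*z^2/4 + 13*I*z^2/2 + 23*z/2 - 5*I*z/2 + 3/4 - 6*I = (z - 3*I/2)*(z - 2 + 3*I)*(z + 1 - I/2)*(z - I)
so the candidates are z = 3*I/2, z = 2 - 3*I, z = -1 + I/2, z = I.

Check the numerator P(z) = -z^2 + 2*z - 1 at each one:
  P(3*I/2) = 5/4 + 3*I ≠ 0, so z = 3*I/2 is a (simple) pole.
  P(2 - 3*I) = 8 + 6*I ≠ 0, so z = 2 - 3*I is a (simple) pole.
  P(-1 + I/2) = -15/4 + 2*I ≠ 0, so z = -1 + I/2 is a (simple) pole.
  P(I) = 2*I ≠ 0, so z = I is a (simple) pole.

Poles of f: {-1 + I/2, I, 3*I/2, 2 - 3*I}

Final answer: {-1 + I/2, I, 3*I/2, 2 - 3*I}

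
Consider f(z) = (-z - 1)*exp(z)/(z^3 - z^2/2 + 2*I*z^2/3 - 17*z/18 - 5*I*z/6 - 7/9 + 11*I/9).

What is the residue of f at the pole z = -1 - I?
Write f(z) = P(z)/Q(z) with P(z) = (-z - 1)*exp(z) and Q(z) = z^3 - z^2/2 + 2*I*z^2/3 - 17*z/18 - 5*I*z/6 - 7/9 + 11*I/9.
The denominator factors as Q(z) = (z + 1 + I)*(z - 2*I/3)*(z - 3/2 + I/3), so z = -1 - I is a simple zero of Q and P is analytic there; z = -1 - I is therefore a simple pole and
  Res(f, z₀) = P(z₀)/Q'(z₀).

Q'(z) = 3*z^2 - z + 4*I*z/3 - 17/18 - 5*I/6, so Q'(-1 - I) = 25/18 + 29*I/6.
P(-1 - I) = I*exp(-1 - I).

Res(f, -1 - I) = (I*exp(-1 - I))/(25/18 + 29*I/6) = (783/4097 + 225*I/4097)*exp(-1 - I)

Final answer: (783/4097 + 225*I/4097)*exp(-1 - I)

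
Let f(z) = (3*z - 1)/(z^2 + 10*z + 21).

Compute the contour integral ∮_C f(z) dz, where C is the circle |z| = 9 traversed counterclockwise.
6*I*pi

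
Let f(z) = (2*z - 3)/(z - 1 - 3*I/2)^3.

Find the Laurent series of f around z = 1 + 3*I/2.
Put w = z - (1 + 3*I/2), i.e. z = w + 1 + 3*I/2. The denominator is w^3, so it suffices to rewrite the numerator in powers of w.

P(z) = 2*z - 3
P(w + 1 + 3*I/2) = -1 + 3*I + 2*w

Dividing each term by w^3:
  f = (-1 + 3*I)/w^3 + 2/w^2

Substituting back w = z - 1 - 3*I/2:
  f(z) = (-1 + 3*I)/(z - 1 - 3*I/2)^3 + 2/(z - 1 - 3*I/2)^2

The series is finite because the numerator is a polynomial; the negative powers form the principal part.

Final answer: (-1 + 3*I)/(z - 1 - 3*I/2)^3 + 2/(z - 1 - 3*I/2)^2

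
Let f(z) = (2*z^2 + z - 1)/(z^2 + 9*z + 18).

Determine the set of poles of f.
The singularities of f are the zeros of the denominator. Factoring,
  z^2 + 9*z + 18 = (z + 3)*(z + 6)
so the candidates are z = -3, z = -6.

Check the numerator P(z) = 2*z^2 + z - 1 at each one:
  P(-3) = 14 ≠ 0, so z = -3 is a (simple) pole.
  P(-6) = 65 ≠ 0, so z = -6 is a (simple) pole.

Poles of f: {-6, -3}

Final answer: {-6, -3}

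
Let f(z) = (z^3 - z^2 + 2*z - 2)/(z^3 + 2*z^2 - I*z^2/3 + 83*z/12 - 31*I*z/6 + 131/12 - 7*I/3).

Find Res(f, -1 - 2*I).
Write f(z) = P(z)/Q(z) with P(z) = z^3 - z^2 + 2*z - 2 and Q(z) = z^3 + 2*z^2 - I*z^2/3 + 83*z/12 - 31*I*z/6 + 131/12 - 7*I/3.
The denominator factors as Q(z) = (z + 3/2 + 2*I/3)*(z + 1 + 2*I)*(z - 1/2 - 3*I), so z = -1 - 2*I is a simple zero of Q and P is analytic there; z = -1 - 2*I is therefore a simple pole and
  Res(f, z₀) = P(z₀)/Q'(z₀).

Q'(z) = 3*z^2 + 4*z - 2*I*z/3 + 83/12 - 31*I/6, so Q'(-1 - 2*I) = -89/12 - I/2.
P(-1 - 2*I) = 10 - 6*I.

Res(f, -1 - 2*I) = (10 - 6*I)/(-89/12 - I/2) = -10248/7957 + 7128*I/7957

Final answer: -10248/7957 + 7128*I/7957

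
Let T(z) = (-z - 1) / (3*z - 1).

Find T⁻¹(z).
Set w = T(z) = (-z - 1) / (3*z - 1) and solve for z:
  w*(3*z - 1) = -z - 1
  -w + z*(3*w + 1) + 1 = 0
  z*(3*w + 1) = w - 1
  z = (1 - w)/(-3*w - 1)
Renaming the variable, T⁻¹(z) = (-z + 1)/(-3*z - 1) = (z - 1)/(3*z + 1).
(Check: ad - bc = 4 ≠ 0, so T is invertible.)

Final answer: (z - 1)/(3*z + 1)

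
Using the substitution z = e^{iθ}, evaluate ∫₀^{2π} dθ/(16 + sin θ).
2*sqrt(255)*pi/255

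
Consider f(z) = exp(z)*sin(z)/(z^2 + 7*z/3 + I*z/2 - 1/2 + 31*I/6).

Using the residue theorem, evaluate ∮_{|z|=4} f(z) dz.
By the residue theorem, ∮_C f(z) dz = 2πi · (sum of the residues of f at the poles inside |z| = 4).

The denominator factors as (z - 2/3 + 3*I/2)*(z + 3 - I), so the singularities of f are simple poles at z = 2/3 - 3*I/2, z = -3 + I.
  |2/3 - 3*I/2|² = 97/36 < 16 = 4², so this pole is inside the contour.
  |-3 + I|² = 10 < 16 = 4², so this pole is inside the contour.

With P(z) = exp(z)*sin(z) and Q(z) = z^2 + 7*z/3 + I*z/2 - 1/2 + 31*I/6, each pole is simple, so Res(f, z₀) = P(z₀)/Q'(z₀) with Q'(z) = 2*z + 7/3 + I/2.
  Res(f, 2/3 - 3*I/2) = P(2/3 - 3*I/2)/Q'(2/3 - 3*I/2) = (exp(2/3 - 3*I/2)*sin(2/3 - 3*I/2))/(11/3 - 5*I/2) = (132/709 + 90*I/709)*exp(2/3 - 3*I/2)*sin(2/3 - 3*I/2)
  Res(f, -3 + I) = P(-3 + I)/Q'(-3 + I) = (-exp(-3 + I)*sin(3 - I))/(-11/3 + 5*I/2) = (132/709 + 90*I/709)*exp(-3 + I)*sin(3 - I)

Sum of residues inside C: (132/709 + 90*I/709)*exp(2/3 - 3*I/2)*sin(2/3 - 3*I/2) + (132/709 + 90*I/709)*exp(-3 + I)*sin(3 - I)
∮_C f(z) dz = 2πi · ((132/709 + 90*I/709)*exp(2/3 - 3*I/2)*sin(2/3 - 3*I/2) + (132/709 + 90*I/709)*exp(-3 + I)*sin(3 - I)) = pi*(-180/709 + 264*I/709)*exp(2/3 - 3*I/2)*sin(2/3 - 3*I/2) + pi*(-180/709 + 264*I/709)*exp(-3 + I)*sin(3 - I)

Final answer: pi*(-180/709 + 264*I/709)*exp(2/3 - 3*I/2)*sin(2/3 - 3*I/2) + pi*(-180/709 + 264*I/709)*exp(-3 + I)*sin(3 - I)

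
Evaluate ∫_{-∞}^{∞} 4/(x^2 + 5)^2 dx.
Let f(z) = 4/(z^2 + 5)^2. The denominator has no real zeros and deg Q - deg P = 4 ≥ 2, so the integral of f over the upper semicircle |z| = R tends to 0 as R → ∞. Closing the contour in the upper half-plane,
  ∫_{-∞}^{∞} f(x) dx = 2πi · Σ Res(f, z_k)  over the poles with Im z_k > 0.

Zeros of the denominator: z^2 + 5 = 0 gives z = ±sqrt(5)*I.
Upper half-plane: z = sqrt(5)*I (a pole of order 2).

Write f(z) = g(z)/(z - sqrt(5)*I)^2 with g(z) = 4/(z + sqrt(5)*I)^2. For a double pole, Res(f, z₀) = g'(z₀):
  g'(z) = -8/(z + sqrt(5)*I)^3
  Res(f, sqrt(5)*I) = g'(sqrt(5)*I) = -sqrt(5)*I/25

∫_{-∞}^{∞} f(x) dx = 2πi · (-sqrt(5)*I/25) = 2*sqrt(5)*pi/25

Final answer: 2*sqrt(5)*pi/25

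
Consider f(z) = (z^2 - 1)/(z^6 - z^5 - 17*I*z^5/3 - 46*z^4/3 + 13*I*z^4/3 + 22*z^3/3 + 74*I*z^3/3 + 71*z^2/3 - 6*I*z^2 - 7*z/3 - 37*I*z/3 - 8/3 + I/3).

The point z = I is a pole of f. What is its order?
4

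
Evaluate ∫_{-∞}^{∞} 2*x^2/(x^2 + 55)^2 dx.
Let f(z) = 2*z^2/(z^2 + 55)^2. The denominator has no real zeros and deg Q - deg P = 2 ≥ 2, so the integral of f over the upper semicircle |z| = R tends to 0 as R → ∞. Closing the contour in the upper half-plane,
  ∫_{-∞}^{∞} f(x) dx = 2πi · Σ Res(f, z_k)  over the poles with Im z_k > 0.

Zeros of the denominator: z^2 + 55 = 0 gives z = ±sqrt(55)*I.
Upper half-plane: z = sqrt(55)*I (a pole of order 2).

Write f(z) = g(z)/(z - sqrt(55)*I)^2 with g(z) = 2*z^2/(z + sqrt(55)*I)^2. For a double pole, Res(f, z₀) = g'(z₀):
  g'(z) = 4*sqrt(55)*I*z/(z + sqrt(55)*I)^3
  Res(f, sqrt(55)*I) = g'(sqrt(55)*I) = -sqrt(55)*I/110

∫_{-∞}^{∞} f(x) dx = 2πi · (-sqrt(55)*I/110) = sqrt(55)*pi/55

Final answer: sqrt(55)*pi/55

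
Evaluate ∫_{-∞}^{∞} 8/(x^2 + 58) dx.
Let f(z) = 8/(z^2 + 58). The denominator has no real zeros and deg Q - deg P = 2 ≥ 2, so the integral of f over the upper semicircle |z| = R tends to 0 as R → ∞. Closing the contour in the upper half-plane,
  ∫_{-∞}^{∞} f(x) dx = 2πi · Σ Res(f, z_k)  over the poles with Im z_k > 0.

Zeros of the denominator: z^2 + 58 = 0 gives z = ±sqrt(58)*I.
Upper half-plane: z = sqrt(58)*I (simple).

Each pole is a simple zero of Q(z) = z^2 + 58, so Res(f, z₀) = P(z₀)/Q'(z₀) with P(z) = 8, Q'(z) = 2*z:
  Res(f, sqrt(58)*I) = (8)/(2*sqrt(58)*I) = -2*sqrt(58)*I/29

∫_{-∞}^{∞} f(x) dx = 2πi · (-2*sqrt(58)*I/29) = 4*sqrt(58)*pi/29

Final answer: 4*sqrt(58)*pi/29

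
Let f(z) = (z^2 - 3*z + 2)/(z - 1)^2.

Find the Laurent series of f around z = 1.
Put w = z - (1), i.e. z = w + 1. The denominator is w^2, so it suffices to rewrite the numerator in powers of w.

P(z) = z^2 - 3*z + 2
P(w + 1) = -w + w^2

Dividing each term by w^2:
  f = -1/w + 1

Substituting back w = z - 1:
  f(z) = -1/(z - 1) + 1

The series is finite because the numerator is a polynomial; the negative powers form the principal part, and the coefficient of 1/(z - 1) gives Res(f, 1) = -1.

Final answer: -1/(z - 1) + 1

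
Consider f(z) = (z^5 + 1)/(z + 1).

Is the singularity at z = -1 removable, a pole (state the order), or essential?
The numerator vanishes at z = -1 ((-1)^5 = -1), so it is divisible by z + 1:
  z^5 + 1 = (z + 1)*(z^4 - z^3 + z^2 - z + 1)
Hence for z ≠ -1, f(z) = z^4 - z^3 + z^2 - z + 1, a polynomial, and lim_{z→-1} f(z) = 5 is finite.
So the singularity is removable.

Final answer: removable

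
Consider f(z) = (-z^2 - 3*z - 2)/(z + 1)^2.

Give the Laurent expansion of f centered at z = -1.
-1/(z + 1) - 1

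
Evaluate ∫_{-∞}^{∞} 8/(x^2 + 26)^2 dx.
Let f(z) = 8/(z^2 + 26)^2. The denominator has no real zeros and deg Q - deg P = 4 ≥ 2, so the integral of f over the upper semicircle |z| = R tends to 0 as R → ∞. Closing the contour in the upper half-plane,
  ∫_{-∞}^{∞} f(x) dx = 2πi · Σ Res(f, z_k)  over the poles with Im z_k > 0.

Zeros of the denominator: z^2 + 26 = 0 gives z = ±sqrt(26)*I.
Upper half-plane: z = sqrt(26)*I (a pole of order 2).

Write f(z) = g(z)/(z - sqrt(26)*I)^2 with g(z) = 8/(z + sqrt(26)*I)^2. For a double pole, Res(f, z₀) = g'(z₀):
  g'(z) = -16/(z + sqrt(26)*I)^3
  Res(f, sqrt(26)*I) = g'(sqrt(26)*I) = -sqrt(26)*I/338

∫_{-∞}^{∞} f(x) dx = 2πi · (-sqrt(26)*I/338) = sqrt(26)*pi/169

Final answer: sqrt(26)*pi/169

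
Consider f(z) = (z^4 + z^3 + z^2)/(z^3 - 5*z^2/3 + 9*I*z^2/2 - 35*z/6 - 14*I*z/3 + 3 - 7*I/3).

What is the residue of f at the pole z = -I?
Write f(z) = P(z)/Q(z) with P(z) = z^4 + z^3 + z^2 and Q(z) = z^3 - 5*z^2/3 + 9*I*z^2/2 - 35*z/6 - 14*I*z/3 + 3 - 7*I/3.
The denominator factors as Q(z) = (z - 2/3 + 2*I)*(z - 1 + 3*I/2)*(z + I), so z = -I is a simple zero of Q and P is analytic there; z = -I is therefore a simple pole and
  Res(f, z₀) = P(z₀)/Q'(z₀).

Q'(z) = 3*z^2 - 10*z/3 + 9*I*z - 35/6 - 14*I/3, so Q'(-I) = 1/6 - 4*I/3.
P(-I) = I.

Res(f, -I) = (I)/(1/6 - 4*I/3) = -48/65 + 6*I/65

Final answer: -48/65 + 6*I/65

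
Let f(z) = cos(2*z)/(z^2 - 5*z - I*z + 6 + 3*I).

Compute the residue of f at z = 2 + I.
Write f(z) = P(z)/Q(z) with P(z) = cos(2*z) and Q(z) = z^2 - 5*z - I*z + 6 + 3*I.
The denominator factors as Q(z) = (z - 2 - I)*(z - 3), so z = 2 + I is a simple zero of Q and P is analytic there; z = 2 + I is therefore a simple pole and
  Res(f, z₀) = P(z₀)/Q'(z₀).

Q'(z) = 2*z - 5 - I, so Q'(2 + I) = -1 + I.
P(2 + I) = cos(4 + 2*I).

Res(f, 2 + I) = (cos(4 + 2*I))/(-1 + I) = (-1/2 - I/2)*cos(4 + 2*I)

Final answer: (-1/2 - I/2)*cos(4 + 2*I)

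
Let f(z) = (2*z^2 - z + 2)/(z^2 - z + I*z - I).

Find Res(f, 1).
Write f(z) = P(z)/Q(z) with P(z) = 2*z^2 - z + 2 and Q(z) = z^2 - z + I*z - I.
The denominator factors as Q(z) = (z + I)*(z - 1), so z = 1 is a simple zero of Q and P is analytic there; z = 1 is therefore a simple pole and
  Res(f, z₀) = P(z₀)/Q'(z₀).

Q'(z) = 2*z - 1 + I, so Q'(1) = 1 + I.
P(1) = 3.

Res(f, 1) = (3)/(1 + I) = 3/2 - 3*I/2

Final answer: 3/2 - 3*I/2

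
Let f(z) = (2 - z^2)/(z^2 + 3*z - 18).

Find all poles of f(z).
The singularities of f are the zeros of the denominator. Factoring,
  z^2 + 3*z - 18 = (z - 3)*(z + 6)
so the candidates are z = 3, z = -6.

Check the numerator P(z) = 2 - z^2 at each one:
  P(3) = -7 ≠ 0, so z = 3 is a (simple) pole.
  P(-6) = -34 ≠ 0, so z = -6 is a (simple) pole.

Poles of f: {-6, 3}

Final answer: {-6, 3}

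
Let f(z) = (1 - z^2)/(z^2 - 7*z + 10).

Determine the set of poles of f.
The singularities of f are the zeros of the denominator. Factoring,
  z^2 - 7*z + 10 = (z - 2)*(z - 5)
so the candidates are z = 2, z = 5.

Check the numerator P(z) = 1 - z^2 at each one:
  P(2) = -3 ≠ 0, so z = 2 is a (simple) pole.
  P(5) = -24 ≠ 0, so z = 5 is a (simple) pole.

Poles of f: {2, 5}

Final answer: {2, 5}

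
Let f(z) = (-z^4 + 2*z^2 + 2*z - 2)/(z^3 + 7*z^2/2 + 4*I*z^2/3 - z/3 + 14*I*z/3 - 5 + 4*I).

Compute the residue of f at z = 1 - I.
642/1073 - 300*I/1073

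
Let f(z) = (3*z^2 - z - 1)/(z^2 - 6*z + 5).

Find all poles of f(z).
The singularities of f are the zeros of the denominator. Factoring,
  z^2 - 6*z + 5 = (z - 5)*(z - 1)
so the candidates are z = 5, z = 1.

Check the numerator P(z) = 3*z^2 - z - 1 at each one:
  P(5) = 69 ≠ 0, so z = 5 is a (simple) pole.
  P(1) = 1 ≠ 0, so z = 1 is a (simple) pole.

Poles of f: {1, 5}

Final answer: {1, 5}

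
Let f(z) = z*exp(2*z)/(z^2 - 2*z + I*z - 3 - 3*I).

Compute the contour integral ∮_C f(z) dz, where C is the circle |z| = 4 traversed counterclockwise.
By the residue theorem, ∮_C f(z) dz = 2πi · (sum of the residues of f at the poles inside |z| = 4).

The denominator factors as (z - 3)*(z + 1 + I), so the singularities of f are simple poles at z = 3, z = -1 - I.
  |3|² = 9 < 16 = 4², so this pole is inside the contour.
  |-1 - I|² = 2 < 16 = 4², so this pole is inside the contour.

With P(z) = z*exp(2*z) and Q(z) = z^2 - 2*z + I*z - 3 - 3*I, each pole is simple, so Res(f, z₀) = P(z₀)/Q'(z₀) with Q'(z) = 2*z - 2 + I.
  Res(f, 3) = P(3)/Q'(3) = (3*exp(6))/(4 + I) = (12/17 - 3*I/17)*exp(6)
  Res(f, -1 - I) = P(-1 - I)/Q'(-1 - I) = ((-1 - I)*exp(-2 - 2*I))/(-4 - I) = (5/17 + 3*I/17)*exp(-2 - 2*I)

Sum of residues inside C: (12/17 - 3*I/17)*exp(6) + (5/17 + 3*I/17)*exp(-2 - 2*I)
∮_C f(z) dz = 2πi · ((12/17 - 3*I/17)*exp(6) + (5/17 + 3*I/17)*exp(-2 - 2*I)) = pi*(-6/17 + 10*I/17)*exp(-2 - 2*I) + pi*(6/17 + 24*I/17)*exp(6)

Final answer: pi*(-6/17 + 10*I/17)*exp(-2 - 2*I) + pi*(6/17 + 24*I/17)*exp(6)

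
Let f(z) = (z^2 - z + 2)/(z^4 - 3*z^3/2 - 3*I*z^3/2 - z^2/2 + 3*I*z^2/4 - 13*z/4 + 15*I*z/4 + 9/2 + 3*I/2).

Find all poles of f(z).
The singularities of f are the zeros of the denominator. Factoring,
  z^4 - 3*z^3/2 - 3*I*z^3/2 - z^2/2 + 3*I*z^2/4 - 13*z/4 + 15*I*z/4 + 9/2 + 3*I/2 = (z - 2)*(z - 3*I/2)*(z + 1 + I)*(z - 1/2 - I)
so the candidates are z = 2, z = 3*I/2, z = -1 - I, z = 1/2 + I.

Check the numerator P(z) = z^2 - z + 2 at each one:
  P(2) = 4 ≠ 0, so z = 2 is a (simple) pole.
  P(3*I/2) = -1/4 - 3*I/2 ≠ 0, so z = 3*I/2 is a (simple) pole.
  P(-1 - I) = 3 + 3*I ≠ 0, so z = -1 - I is a (simple) pole.
  P(1/2 + I) = 3/4 ≠ 0, so z = 1/2 + I is a (simple) pole.

Poles of f: {-1 - I, 3*I/2, 1/2 + I, 2}

Final answer: {-1 - I, 3*I/2, 1/2 + I, 2}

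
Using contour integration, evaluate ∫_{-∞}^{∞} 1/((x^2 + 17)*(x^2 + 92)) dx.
Let f(z) = 1/((z^2 + 17)*(z^2 + 92)). The denominator has no real zeros and deg Q - deg P = 4 ≥ 2, so the integral of f over the upper semicircle |z| = R tends to 0 as R → ∞. Closing the contour in the upper half-plane,
  ∫_{-∞}^{∞} f(x) dx = 2πi · Σ Res(f, z_k)  over the poles with Im z_k > 0.

Zeros of the denominator: z^2 + 17 = 0 gives z = ±sqrt(17)*I; z^2 + 92 = 0 gives z = ±2*sqrt(23)*I.
Upper half-plane: z = sqrt(17)*I, z = 2*sqrt(23)*I (simple).

Each pole is a simple zero of Q(z) = z^4 + 109*z^2 + 1564, so Res(f, z₀) = P(z₀)/Q'(z₀) with P(z) = 1, Q'(z) = 4*z^3 + 218*z:
  Res(f, sqrt(17)*I) = (1)/(150*sqrt(17)*I) = -sqrt(17)*I/2550
  Res(f, 2*sqrt(23)*I) = (1)/(-300*sqrt(23)*I) = sqrt(23)*I/6900

Sum of residues: I*(-sqrt(17)/2550 + sqrt(23)/6900)
∫_{-∞}^{∞} f(x) dx = 2πi · (I*(-sqrt(17)/2550 + sqrt(23)/6900)) = pi*(-17*sqrt(23) + 46*sqrt(17))/58650

Final answer: pi*(-17*sqrt(23) + 46*sqrt(17))/58650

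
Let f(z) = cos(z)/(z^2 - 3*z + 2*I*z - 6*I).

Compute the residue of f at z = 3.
Write f(z) = P(z)/Q(z) with P(z) = cos(z) and Q(z) = z^2 - 3*z + 2*I*z - 6*I.
The denominator factors as Q(z) = (z - 3)*(z + 2*I), so z = 3 is a simple zero of Q and P is analytic there; z = 3 is therefore a simple pole and
  Res(f, z₀) = P(z₀)/Q'(z₀).

Q'(z) = 2*z - 3 + 2*I, so Q'(3) = 3 + 2*I.
P(3) = cos(3).

Res(f, 3) = (cos(3))/(3 + 2*I) = (3/13 - 2*I/13)*cos(3)

Final answer: (3/13 - 2*I/13)*cos(3)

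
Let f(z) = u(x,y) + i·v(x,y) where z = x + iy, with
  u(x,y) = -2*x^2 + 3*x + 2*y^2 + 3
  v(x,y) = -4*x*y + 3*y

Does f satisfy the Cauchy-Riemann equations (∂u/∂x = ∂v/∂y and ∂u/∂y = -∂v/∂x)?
∂u/∂x = 3 - 4*x
∂v/∂y = 3 - 4*x
∂u/∂y = 4*y
∂v/∂x = -4*y
∂u/∂x = ∂v/∂y and ∂u/∂y = -∂v/∂x hold identically; f is analytic.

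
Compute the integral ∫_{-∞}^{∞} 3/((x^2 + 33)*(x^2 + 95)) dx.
Let f(z) = 3/((z^2 + 33)*(z^2 + 95)). The denominator has no real zeros and deg Q - deg P = 4 ≥ 2, so the integral of f over the upper semicircle |z| = R tends to 0 as R → ∞. Closing the contour in the upper half-plane,
  ∫_{-∞}^{∞} f(x) dx = 2πi · Σ Res(f, z_k)  over the poles with Im z_k > 0.

Zeros of the denominator: z^2 + 33 = 0 gives z = ±sqrt(33)*I; z^2 + 95 = 0 gives z = ±sqrt(95)*I.
Upper half-plane: z = sqrt(33)*I, z = sqrt(95)*I (simple).

Each pole is a simple zero of Q(z) = z^4 + 128*z^2 + 3135, so Res(f, z₀) = P(z₀)/Q'(z₀) with P(z) = 3, Q'(z) = 4*z^3 + 256*z:
  Res(f, sqrt(33)*I) = (3)/(124*sqrt(33)*I) = -sqrt(33)*I/1364
  Res(f, sqrt(95)*I) = (3)/(-124*sqrt(95)*I) = 3*sqrt(95)*I/11780

Sum of residues: I*(-95*sqrt(33) + 33*sqrt(95))/129580
∫_{-∞}^{∞} f(x) dx = 2πi · (I*(-95*sqrt(33) + 33*sqrt(95))/129580) = pi*(-33*sqrt(95) + 95*sqrt(33))/64790

Final answer: pi*(-33*sqrt(95) + 95*sqrt(33))/64790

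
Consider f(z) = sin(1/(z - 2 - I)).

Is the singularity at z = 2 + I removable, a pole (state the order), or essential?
Let u = z - 2 - I. Then
  sin(1/u) = Σ_{k≥0} (-1)^k (1)^(2k+1)/((2k+1)!·u^(2k+1)) = 1/u - 1/(6*u^3) + 1/(120*u^5) + ...
which has infinitely many negative powers of u, so sin(1/(z - 2 - I)) has an essential singularity at z = 2 + I.
So the singularity is essential.

Final answer: essential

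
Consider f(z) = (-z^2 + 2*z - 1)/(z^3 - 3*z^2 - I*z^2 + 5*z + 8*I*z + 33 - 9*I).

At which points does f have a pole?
The singularities of f are the zeros of the denominator. Factoring,
  z^3 - 3*z^2 - I*z^2 + 5*z + 8*I*z + 33 - 9*I = (z - 3 + 3*I)*(z + 2 - I)*(z - 2 - 3*I)
so the candidates are z = 3 - 3*I, z = -2 + I, z = 2 + 3*I.

Check the numerator P(z) = -z^2 + 2*z - 1 at each one:
  P(3 - 3*I) = 5 + 12*I ≠ 0, so z = 3 - 3*I is a (simple) pole.
  P(-2 + I) = -8 + 6*I ≠ 0, so z = -2 + I is a (simple) pole.
  P(2 + 3*I) = 8 - 6*I ≠ 0, so z = 2 + 3*I is a (simple) pole.

Poles of f: {-2 + I, 2 + 3*I, 3 - 3*I}

Final answer: {-2 + I, 2 + 3*I, 3 - 3*I}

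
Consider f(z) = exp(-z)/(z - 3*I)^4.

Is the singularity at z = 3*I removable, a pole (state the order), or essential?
Write f(z) = g(z)/(z - 3*I)^4 with g(z) = exp(-z).
g is entire and g(3*I) = exp(-3*I) ≠ 0, so no factor of (z - 3*I) cancels: the Laurent expansion of f about z = 3*I starts at the power -4, i.e. lim_{z→z₀} (z - z₀)^4 f(z) = exp(-3*I) is finite and nonzero.
So z = 3*I is a pole of order 4.

Final answer: pole of order 4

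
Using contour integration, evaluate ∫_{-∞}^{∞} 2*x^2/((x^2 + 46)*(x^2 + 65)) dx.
2*pi*(-sqrt(46) + sqrt(65))/19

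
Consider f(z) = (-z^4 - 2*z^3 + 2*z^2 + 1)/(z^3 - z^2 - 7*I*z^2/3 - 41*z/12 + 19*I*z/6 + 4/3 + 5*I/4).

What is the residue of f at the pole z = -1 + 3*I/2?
Write f(z) = P(z)/Q(z) with P(z) = -z^4 - 2*z^3 + 2*z^2 + 1 and Q(z) = z^3 - z^2 - 7*I*z^2/3 - 41*z/12 + 19*I*z/6 + 4/3 + 5*I/4.
The denominator factors as Q(z) = (z - 2 - I/3)*(z - I/2)*(z + 1 - 3*I/2), so z = -1 + 3*I/2 is a simple zero of Q and P is analytic there; z = -1 + 3*I/2 is therefore a simple pole and
  Res(f, z₀) = P(z₀)/Q'(z₀).

Q'(z) = 3*z^2 - 2*z - 14*I*z/3 - 41/12 + 19*I/6, so Q'(-1 + 3*I/2) = 11/6 - 25*I/6.
P(-1 + 3*I/2) = -89/16 - 63*I/4.

Res(f, -1 + 3*I/2) = (-89/16 - 63*I/4)/(11/6 - 25*I/6) = 15963/5968 - 14991*I/5968

Final answer: 15963/5968 - 14991*I/5968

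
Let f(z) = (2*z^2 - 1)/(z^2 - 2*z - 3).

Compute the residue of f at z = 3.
Write f(z) = P(z)/Q(z) with P(z) = 2*z^2 - 1 and Q(z) = z^2 - 2*z - 3.
The denominator factors as Q(z) = (z + 1)*(z - 3), so z = 3 is a simple zero of Q and P is analytic there; z = 3 is therefore a simple pole and
  Res(f, z₀) = P(z₀)/Q'(z₀).

Q'(z) = 2*z - 2, so Q'(3) = 4.
P(3) = 17.

Res(f, 3) = (17)/(4) = 17/4

Final answer: 17/4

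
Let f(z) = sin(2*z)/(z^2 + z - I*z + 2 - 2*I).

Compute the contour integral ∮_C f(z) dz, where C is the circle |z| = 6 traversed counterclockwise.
By the residue theorem, ∮_C f(z) dz = 2πi · (sum of the residues of f at the poles inside |z| = 6).

The denominator factors as (z - 2*I)*(z + 1 + I), so the singularities of f are simple poles at z = 2*I, z = -1 - I.
  |2*I|² = 4 < 36 = 6², so this pole is inside the contour.
  |-1 - I|² = 2 < 36 = 6², so this pole is inside the contour.

With P(z) = sin(2*z) and Q(z) = z^2 + z - I*z + 2 - 2*I, each pole is simple, so Res(f, z₀) = P(z₀)/Q'(z₀) with Q'(z) = 2*z + 1 - I.
  Res(f, 2*I) = P(2*I)/Q'(2*I) = (I*sinh(4))/(1 + 3*I) = (3/10 + I/10)*sinh(4)
  Res(f, -1 - I) = P(-1 - I)/Q'(-1 - I) = (-sin(2 + 2*I))/(-1 - 3*I) = (1/10 - 3*I/10)*sin(2 + 2*I)

Sum of residues inside C: (1/10 - 3*I/10)*sin(2 + 2*I) + (3/10 + I/10)*sinh(4)
∮_C f(z) dz = 2πi · ((1/10 - 3*I/10)*sin(2 + 2*I) + (3/10 + I/10)*sinh(4)) = pi*(3/5 + I/5)*sin(2 + 2*I) + pi*(-1/5 + 3*I/5)*sinh(4)

Final answer: pi*(3/5 + I/5)*sin(2 + 2*I) + pi*(-1/5 + 3*I/5)*sinh(4)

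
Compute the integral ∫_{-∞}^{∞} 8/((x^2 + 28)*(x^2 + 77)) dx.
4*pi*(-2*sqrt(77) + 11*sqrt(7))/3773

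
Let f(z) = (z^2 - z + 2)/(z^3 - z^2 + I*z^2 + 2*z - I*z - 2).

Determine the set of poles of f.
The singularities of f are the zeros of the denominator. Factoring,
  z^3 - z^2 + I*z^2 + 2*z - I*z - 2 = (z - I)*(z + 2*I)*(z - 1)
so the candidates are z = I, z = -2*I, z = 1.

Check the numerator P(z) = z^2 - z + 2 at each one:
  P(I) = 1 - I ≠ 0, so z = I is a (simple) pole.
  P(-2*I) = -2 + 2*I ≠ 0, so z = -2*I is a (simple) pole.
  P(1) = 2 ≠ 0, so z = 1 is a (simple) pole.

Poles of f: {-2*I, I, 1}

Final answer: {-2*I, I, 1}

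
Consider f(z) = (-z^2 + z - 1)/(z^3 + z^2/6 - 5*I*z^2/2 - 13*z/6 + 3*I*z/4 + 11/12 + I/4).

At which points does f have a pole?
The singularities of f are the zeros of the denominator. Factoring,
  z^3 + z^2/6 - 5*I*z^2/2 - 13*z/6 + 3*I*z/4 + 11/12 + I/4 = (z + 1 - 3*I/2)*(z - 1/3 - I)*(z - 1/2)
so the candidates are z = -1 + 3*I/2, z = 1/3 + I, z = 1/2.

Check the numerator P(z) = -z^2 + z - 1 at each one:
  P(-1 + 3*I/2) = -3/4 + 9*I/2 ≠ 0, so z = -1 + 3*I/2 is a (simple) pole.
  P(1/3 + I) = 2/9 + I/3 ≠ 0, so z = 1/3 + I is a (simple) pole.
  P(1/2) = -3/4 ≠ 0, so z = 1/2 is a (simple) pole.

Poles of f: {-1 + 3*I/2, 1/3 + I, 1/2}

Final answer: {-1 + 3*I/2, 1/3 + I, 1/2}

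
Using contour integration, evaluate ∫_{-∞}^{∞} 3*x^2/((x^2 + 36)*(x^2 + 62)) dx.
3*pi*(-6 + sqrt(62))/26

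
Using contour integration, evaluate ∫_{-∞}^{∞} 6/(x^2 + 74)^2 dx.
3*sqrt(74)*pi/5476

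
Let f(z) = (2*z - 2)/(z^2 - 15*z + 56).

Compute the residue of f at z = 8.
Write f(z) = P(z)/Q(z) with P(z) = 2*z - 2 and Q(z) = z^2 - 15*z + 56.
The denominator factors as Q(z) = (z - 7)*(z - 8), so z = 8 is a simple zero of Q and P is analytic there; z = 8 is therefore a simple pole and
  Res(f, z₀) = P(z₀)/Q'(z₀).

Q'(z) = 2*z - 15, so Q'(8) = 1.
P(8) = 14.

Res(f, 8) = (14)/(1) = 14

Final answer: 14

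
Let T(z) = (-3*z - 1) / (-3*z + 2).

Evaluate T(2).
7/4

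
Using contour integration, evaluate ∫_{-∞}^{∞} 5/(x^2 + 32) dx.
5*sqrt(2)*pi/8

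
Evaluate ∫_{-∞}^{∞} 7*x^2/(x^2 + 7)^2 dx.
Let f(z) = 7*z^2/(z^2 + 7)^2. The denominator has no real zeros and deg Q - deg P = 2 ≥ 2, so the integral of f over the upper semicircle |z| = R tends to 0 as R → ∞. Closing the contour in the upper half-plane,
  ∫_{-∞}^{∞} f(x) dx = 2πi · Σ Res(f, z_k)  over the poles with Im z_k > 0.

Zeros of the denominator: z^2 + 7 = 0 gives z = ±sqrt(7)*I.
Upper half-plane: z = sqrt(7)*I (a pole of order 2).

Write f(z) = g(z)/(z - sqrt(7)*I)^2 with g(z) = 7*z^2/(z + sqrt(7)*I)^2. For a double pole, Res(f, z₀) = g'(z₀):
  g'(z) = 14*sqrt(7)*I*z/(z + sqrt(7)*I)^3
  Res(f, sqrt(7)*I) = g'(sqrt(7)*I) = -sqrt(7)*I/4

∫_{-∞}^{∞} f(x) dx = 2πi · (-sqrt(7)*I/4) = sqrt(7)*pi/2

Final answer: sqrt(7)*pi/2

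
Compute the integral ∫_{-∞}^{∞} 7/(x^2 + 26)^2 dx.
Let f(z) = 7/(z^2 + 26)^2. The denominator has no real zeros and deg Q - deg P = 4 ≥ 2, so the integral of f over the upper semicircle |z| = R tends to 0 as R → ∞. Closing the contour in the upper half-plane,
  ∫_{-∞}^{∞} f(x) dx = 2πi · Σ Res(f, z_k)  over the poles with Im z_k > 0.

Zeros of the denominator: z^2 + 26 = 0 gives z = ±sqrt(26)*I.
Upper half-plane: z = sqrt(26)*I (a pole of order 2).

Write f(z) = g(z)/(z - sqrt(26)*I)^2 with g(z) = 7/(z + sqrt(26)*I)^2. For a double pole, Res(f, z₀) = g'(z₀):
  g'(z) = -14/(z + sqrt(26)*I)^3
  Res(f, sqrt(26)*I) = g'(sqrt(26)*I) = -7*sqrt(26)*I/2704

∫_{-∞}^{∞} f(x) dx = 2πi · (-7*sqrt(26)*I/2704) = 7*sqrt(26)*pi/1352

Final answer: 7*sqrt(26)*pi/1352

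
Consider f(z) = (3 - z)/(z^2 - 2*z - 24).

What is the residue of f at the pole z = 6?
Write f(z) = P(z)/Q(z) with P(z) = 3 - z and Q(z) = z^2 - 2*z - 24.
The denominator factors as Q(z) = (z - 6)*(z + 4), so z = 6 is a simple zero of Q and P is analytic there; z = 6 is therefore a simple pole and
  Res(f, z₀) = P(z₀)/Q'(z₀).

Q'(z) = 2*z - 2, so Q'(6) = 10.
P(6) = -3.

Res(f, 6) = (-3)/(10) = -3/10

Final answer: -3/10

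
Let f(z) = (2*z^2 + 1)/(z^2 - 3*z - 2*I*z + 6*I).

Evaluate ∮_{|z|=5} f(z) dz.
By the residue theorem, ∮_C f(z) dz = 2πi · (sum of the residues of f at the poles inside |z| = 5).

The denominator factors as (z - 2*I)*(z - 3), so the singularities of f are simple poles at z = 2*I, z = 3.
  |2*I|² = 4 < 25 = 5², so this pole is inside the contour.
  |3|² = 9 < 25 = 5², so this pole is inside the contour.

With P(z) = 2*z^2 + 1 and Q(z) = z^2 - 3*z - 2*I*z + 6*I, each pole is simple, so Res(f, z₀) = P(z₀)/Q'(z₀) with Q'(z) = 2*z - 3 - 2*I.
  Res(f, 2*I) = P(2*I)/Q'(2*I) = (-7)/(-3 + 2*I) = 21/13 + 14*I/13
  Res(f, 3) = P(3)/Q'(3) = (19)/(3 - 2*I) = 57/13 + 38*I/13

Sum of residues inside C: 6 + 4*I
∮_C f(z) dz = 2πi · (6 + 4*I) = pi*(-8 + 12*I)

Final answer: pi*(-8 + 12*I)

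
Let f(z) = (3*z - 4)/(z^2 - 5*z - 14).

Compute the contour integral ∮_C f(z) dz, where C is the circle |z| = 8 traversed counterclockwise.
By the residue theorem, ∮_C f(z) dz = 2πi · (sum of the residues of f at the poles inside |z| = 8).

The denominator factors as (z + 2)*(z - 7), so the singularities of f are simple poles at z = -2, z = 7.
  |-2|² = 4 < 64 = 8², so this pole is inside the contour.
  |7|² = 49 < 64 = 8², so this pole is inside the contour.

With P(z) = 3*z - 4 and Q(z) = z^2 - 5*z - 14, each pole is simple, so Res(f, z₀) = P(z₀)/Q'(z₀) with Q'(z) = 2*z - 5.
  Res(f, -2) = P(-2)/Q'(-2) = (-10)/(-9) = 10/9
  Res(f, 7) = P(7)/Q'(7) = (17)/(9) = 17/9

Sum of residues inside C: 3
∮_C f(z) dz = 2πi · (3) = 6*I*pi

Final answer: 6*I*pi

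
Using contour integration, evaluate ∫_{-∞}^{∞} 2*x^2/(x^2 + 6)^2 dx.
Let f(z) = 2*z^2/(z^2 + 6)^2. The denominator has no real zeros and deg Q - deg P = 2 ≥ 2, so the integral of f over the upper semicircle |z| = R tends to 0 as R → ∞. Closing the contour in the upper half-plane,
  ∫_{-∞}^{∞} f(x) dx = 2πi · Σ Res(f, z_k)  over the poles with Im z_k > 0.

Zeros of the denominator: z^2 + 6 = 0 gives z = ±sqrt(6)*I.
Upper half-plane: z = sqrt(6)*I (a pole of order 2).

Write f(z) = g(z)/(z - sqrt(6)*I)^2 with g(z) = 2*z^2/(z + sqrt(6)*I)^2. For a double pole, Res(f, z₀) = g'(z₀):
  g'(z) = 4*sqrt(6)*I*z/(z + sqrt(6)*I)^3
  Res(f, sqrt(6)*I) = g'(sqrt(6)*I) = -sqrt(6)*I/12

∫_{-∞}^{∞} f(x) dx = 2πi · (-sqrt(6)*I/12) = sqrt(6)*pi/6

Final answer: sqrt(6)*pi/6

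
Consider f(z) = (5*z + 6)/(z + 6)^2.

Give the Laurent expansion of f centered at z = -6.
Put w = z - (-6), i.e. z = w - 6. The denominator is w^2, so it suffices to rewrite the numerator in powers of w.

P(z) = 5*z + 6
P(w - 6) = -24 + 5*w

Dividing each term by w^2:
  f = -24/w^2 + 5/w

Substituting back w = z + 6:
  f(z) = -24/(z + 6)^2 + 5/(z + 6)

The series is finite because the numerator is a polynomial; the negative powers form the principal part, and the coefficient of 1/(z + 6) gives Res(f, -6) = 5.

Final answer: -24/(z + 6)^2 + 5/(z + 6)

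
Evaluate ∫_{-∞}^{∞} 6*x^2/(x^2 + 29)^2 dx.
Let f(z) = 6*z^2/(z^2 + 29)^2. The denominator has no real zeros and deg Q - deg P = 2 ≥ 2, so the integral of f over the upper semicircle |z| = R tends to 0 as R → ∞. Closing the contour in the upper half-plane,
  ∫_{-∞}^{∞} f(x) dx = 2πi · Σ Res(f, z_k)  over the poles with Im z_k > 0.

Zeros of the denominator: z^2 + 29 = 0 gives z = ±sqrt(29)*I.
Upper half-plane: z = sqrt(29)*I (a pole of order 2).

Write f(z) = g(z)/(z - sqrt(29)*I)^2 with g(z) = 6*z^2/(z + sqrt(29)*I)^2. For a double pole, Res(f, z₀) = g'(z₀):
  g'(z) = 12*sqrt(29)*I*z/(z + sqrt(29)*I)^3
  Res(f, sqrt(29)*I) = g'(sqrt(29)*I) = -3*sqrt(29)*I/58

∫_{-∞}^{∞} f(x) dx = 2πi · (-3*sqrt(29)*I/58) = 3*sqrt(29)*pi/29

Final answer: 3*sqrt(29)*pi/29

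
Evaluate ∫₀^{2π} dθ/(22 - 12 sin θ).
Call the integral J. The integrand is 2π-periodic and we integrate over a full period, so shifting θ does not change the value (θ → θ + π/2 turns sin θ into cos θ; θ → θ + π flips the sign of the trig term). Hence
  J = ∫₀^{2π} dθ/(22 + 12 cos θ).
Put z = e^{iθ}: then cos θ = (z + 1/z)/2, dθ = dz/(iz), and z runs once counterclockwise around |z| = 1:
  J = ∮_{|z|=1} 1/(22 + 12*(z + 1/z)/2) · dz/(iz) = (2/i) ∮_{|z|=1} dz/(12*z^2 + 44*z + 12).
The roots of 12*z^2 + 44*z + 12 are z = (-22 ± sqrt(22^2 - 12^2))/12, with sqrt(340) = 2*sqrt(85); their product is 1, so only z₊ = -11/6 + sqrt(85)/6 lies inside the unit circle (z₋ = -11/6 - sqrt(85)/6 lies outside).
z₊ is a simple zero of q(z) = 12*z^2 + 44*z + 12, so Res(1/q, z₊) = 1/q'(z₊) with q'(z) = 24*z + 44; and q'(z₊) = 12*(z₊ - z₋) = 4*sqrt(85).
Therefore J = (2/i) · 2πi · 1/(4*sqrt(85)) = 2*pi/(2*sqrt(85)) = sqrt(85)*pi/85

Final answer: sqrt(85)*pi/85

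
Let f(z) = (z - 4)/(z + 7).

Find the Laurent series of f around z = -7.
Put w = z - (-7), i.e. z = w - 7. The denominator is w, so it suffices to rewrite the numerator in powers of w.

P(z) = z - 4
P(w - 7) = -11 + w

Dividing each term by w:
  f = -11/w + 1

Substituting back w = z + 7:
  f(z) = -11/(z + 7) + 1

The series is finite because the numerator is a polynomial; the negative powers form the principal part, and the coefficient of 1/(z + 7) gives Res(f, -7) = -11.

Final answer: -11/(z + 7) + 1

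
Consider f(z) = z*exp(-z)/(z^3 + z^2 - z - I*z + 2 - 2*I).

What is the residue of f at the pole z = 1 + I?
Write f(z) = P(z)/Q(z) with P(z) = z*exp(-z) and Q(z) = z^3 + z^2 - z - I*z + 2 - 2*I.
The denominator factors as Q(z) = (z - 1 - I)*(z + 2)*(z + I), so z = 1 + I is a simple zero of Q and P is analytic there; z = 1 + I is therefore a simple pole and
  Res(f, z₀) = P(z₀)/Q'(z₀).

Q'(z) = 3*z^2 + 2*z - 1 - I, so Q'(1 + I) = 1 + 7*I.
P(1 + I) = (1 + I)*exp(-1 - I).

Res(f, 1 + I) = ((1 + I)*exp(-1 - I))/(1 + 7*I) = (4/25 - 3*I/25)*exp(-1 - I)

Final answer: (4/25 - 3*I/25)*exp(-1 - I)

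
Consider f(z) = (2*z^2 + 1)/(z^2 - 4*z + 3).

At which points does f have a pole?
The singularities of f are the zeros of the denominator. Factoring,
  z^2 - 4*z + 3 = (z - 1)*(z - 3)
so the candidates are z = 1, z = 3.

Check the numerator P(z) = 2*z^2 + 1 at each one:
  P(1) = 3 ≠ 0, so z = 1 is a (simple) pole.
  P(3) = 19 ≠ 0, so z = 3 is a (simple) pole.

Poles of f: {1, 3}

Final answer: {1, 3}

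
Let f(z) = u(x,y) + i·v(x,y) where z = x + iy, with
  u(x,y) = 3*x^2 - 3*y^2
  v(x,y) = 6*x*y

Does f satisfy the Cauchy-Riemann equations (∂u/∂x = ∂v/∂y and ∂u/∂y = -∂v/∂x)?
∂u/∂x = 6*x
∂v/∂y = 6*x
∂u/∂y = -6*y
∂v/∂x = 6*y
∂u/∂x = ∂v/∂y and ∂u/∂y = -∂v/∂x hold identically; f is analytic.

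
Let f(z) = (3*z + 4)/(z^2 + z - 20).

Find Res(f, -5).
Write f(z) = P(z)/Q(z) with P(z) = 3*z + 4 and Q(z) = z^2 + z - 20.
The denominator factors as Q(z) = (z + 5)*(z - 4), so z = -5 is a simple zero of Q and P is analytic there; z = -5 is therefore a simple pole and
  Res(f, z₀) = P(z₀)/Q'(z₀).

Q'(z) = 2*z + 1, so Q'(-5) = -9.
P(-5) = -11.

Res(f, -5) = (-11)/(-9) = 11/9

Final answer: 11/9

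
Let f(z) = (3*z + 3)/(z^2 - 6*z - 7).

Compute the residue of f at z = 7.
Write f(z) = P(z)/Q(z) with P(z) = 3*z + 3 and Q(z) = z^2 - 6*z - 7.
The denominator factors as Q(z) = (z - 7)*(z + 1), so z = 7 is a simple zero of Q and P is analytic there; z = 7 is therefore a simple pole and
  Res(f, z₀) = P(z₀)/Q'(z₀).

Q'(z) = 2*z - 6, so Q'(7) = 8.
P(7) = 24.

Res(f, 7) = (24)/(8) = 3

Final answer: 3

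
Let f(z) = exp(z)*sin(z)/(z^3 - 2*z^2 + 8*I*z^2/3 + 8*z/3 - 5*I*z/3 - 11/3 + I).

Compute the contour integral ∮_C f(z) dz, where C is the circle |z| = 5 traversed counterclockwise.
By the residue theorem, ∮_C f(z) dz = 2πi · (sum of the residues of f at the poles inside |z| = 5).

The denominator factors as (z - I)*(z - 1 + 2*I/3)*(z - 1 + 3*I), so the singularities of f are simple poles at z = I, z = 1 - 2*I/3, z = 1 - 3*I.
  |I|² = 1 < 25 = 5², so this pole is inside the contour.
  |1 - 2*I/3|² = 13/9 < 25 = 5², so this pole is inside the contour.
  |1 - 3*I|² = 10 < 25 = 5², so this pole is inside the contour.

With P(z) = exp(z)*sin(z) and Q(z) = z^3 - 2*z^2 + 8*I*z^2/3 + 8*z/3 - 5*I*z/3 - 11/3 + I, each pole is simple, so Res(f, z₀) = P(z₀)/Q'(z₀) with Q'(z) = 3*z^2 - 4*z + 16*I*z/3 + 8/3 - 5*I/3.
  Res(f, I) = P(I)/Q'(I) = (I*exp(I)*sinh(1))/(-17/3 - 17*I/3) = (-3/34 - 3*I/34)*exp(I)*sinh(1)
  Res(f, 1 - 2*I/3) = P(1 - 2*I/3)/Q'(1 - 2*I/3) = (exp(1 - 2*I/3)*sin(1 - 2*I/3))/(35/9 + 7*I/3) = (45/238 - 27*I/238)*exp(1 - 2*I/3)*sin(1 - 2*I/3)
  Res(f, 1 - 3*I) = P(1 - 3*I)/Q'(1 - 3*I) = (exp(1 - 3*I)*sin(1 - 3*I))/(-28/3 - 7*I/3) = (-12/119 + 3*I/119)*exp(1 - 3*I)*sin(1 - 3*I)

Sum of residues inside C: (-12/119 + 3*I/119)*exp(1 - 3*I)*sin(1 - 3*I) + (45/238 - 27*I/238)*exp(1 - 2*I/3)*sin(1 - 2*I/3) + (-3/34 - 3*I/34)*exp(I)*sinh(1)
∮_C f(z) dz = 2πi · ((-12/119 + 3*I/119)*exp(1 - 3*I)*sin(1 - 3*I) + (45/238 - 27*I/238)*exp(1 - 2*I/3)*sin(1 - 2*I/3) + (-3/34 - 3*I/34)*exp(I)*sinh(1)) = pi*(27/119 + 45*I/119)*exp(1 - 2*I/3)*sin(1 - 2*I/3) + pi*(3/17 - 3*I/17)*exp(I)*sinh(1) + pi*(-6/119 - 24*I/119)*exp(1 - 3*I)*sin(1 - 3*I)

Final answer: pi*(27/119 + 45*I/119)*exp(1 - 2*I/3)*sin(1 - 2*I/3) + pi*(3/17 - 3*I/17)*exp(I)*sinh(1) + pi*(-6/119 - 24*I/119)*exp(1 - 3*I)*sin(1 - 3*I)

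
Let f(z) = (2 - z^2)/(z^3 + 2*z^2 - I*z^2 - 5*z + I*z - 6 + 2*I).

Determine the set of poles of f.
The singularities of f are the zeros of the denominator. Factoring,
  z^3 + 2*z^2 - I*z^2 - 5*z + I*z - 6 + 2*I = (z + 1)*(z - 2)*(z + 3 - I)
so the candidates are z = -1, z = 2, z = -3 + I.

Check the numerator P(z) = 2 - z^2 at each one:
  P(-1) = 1 ≠ 0, so z = -1 is a (simple) pole.
  P(2) = -2 ≠ 0, so z = 2 is a (simple) pole.
  P(-3 + I) = -6 + 6*I ≠ 0, so z = -3 + I is a (simple) pole.

Poles of f: {-3 + I, -1, 2}

Final answer: {-3 + I, -1, 2}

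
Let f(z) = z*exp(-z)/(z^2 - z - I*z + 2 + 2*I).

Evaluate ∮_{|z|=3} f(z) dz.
By the residue theorem, ∮_C f(z) dz = 2πi · (sum of the residues of f at the poles inside |z| = 3).

The denominator factors as (z - 1 + I)*(z - 2*I), so the singularities of f are simple poles at z = 1 - I, z = 2*I.
  |1 - I|² = 2 < 9 = 3², so this pole is inside the contour.
  |2*I|² = 4 < 9 = 3², so this pole is inside the contour.

With P(z) = z*exp(-z) and Q(z) = z^2 - z - I*z + 2 + 2*I, each pole is simple, so Res(f, z₀) = P(z₀)/Q'(z₀) with Q'(z) = 2*z - 1 - I.
  Res(f, 1 - I) = P(1 - I)/Q'(1 - I) = ((1 - I)*exp(-1 + I))/(1 - 3*I) = (2/5 + I/5)*exp(-1 + I)
  Res(f, 2*I) = P(2*I)/Q'(2*I) = (2*I*exp(-2*I))/(-1 + 3*I) = (3/5 - I/5)*exp(-2*I)

Sum of residues inside C: (3/5 - I/5)*exp(-2*I) + (2/5 + I/5)*exp(-1 + I)
∮_C f(z) dz = 2πi · ((3/5 - I/5)*exp(-2*I) + (2/5 + I/5)*exp(-1 + I)) = pi*(2/5 + 6*I/5)*exp(-2*I) + pi*(-2/5 + 4*I/5)*exp(-1 + I)

Final answer: pi*(2/5 + 6*I/5)*exp(-2*I) + pi*(-2/5 + 4*I/5)*exp(-1 + I)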